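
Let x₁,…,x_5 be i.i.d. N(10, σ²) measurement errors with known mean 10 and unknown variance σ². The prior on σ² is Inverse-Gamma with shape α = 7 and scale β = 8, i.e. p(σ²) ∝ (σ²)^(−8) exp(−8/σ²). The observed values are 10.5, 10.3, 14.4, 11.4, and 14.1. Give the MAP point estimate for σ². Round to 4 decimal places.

Sum of squared deviations about the known mean: SS = (10.5−10)² + (10.3−10)² + (14.4−10)² + (11.4−10)² + (14.1−10)² = 38.47.
The Normal likelihood contributes (σ²)^(−n/2) exp(−SS/(2σ²)), so the posterior is Inverse-Gamma(α + n/2, β + SS/2) = Inverse-Gamma(9.5, 27.235).
The mode of Inverse-Gamma(a, b) is b/(a+1) = 27.235/10.5 ≈ 2.5938.

σ̂²_MAP = 2.5938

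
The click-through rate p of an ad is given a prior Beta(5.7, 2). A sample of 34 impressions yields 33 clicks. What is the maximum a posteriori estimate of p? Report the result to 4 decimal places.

Prior: Beta(5.7, 2).
Data: 33 successes in 34 trials. The binomial likelihood contributes p^33(1−p)^1, so the posterior is Beta(5.7+33, 2+1) = Beta(38.7, 3).
For Beta(a, b) with a, b > 1 the mode is (a−1)/(a+b−2) = 37.7/39.7 ≈ 0.9496.

p̂_MAP = 0.9496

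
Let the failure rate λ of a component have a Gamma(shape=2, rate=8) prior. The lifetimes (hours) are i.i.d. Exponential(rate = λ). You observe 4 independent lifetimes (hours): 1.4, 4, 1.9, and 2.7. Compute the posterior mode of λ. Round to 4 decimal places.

λ̂_MAP = 0.2778

The Exponential(rate=λ) likelihood is ∝ λ^n e^(−λΣtᵢ). Here n = 4 and Σtᵢ = 1.4 + 4 + 1.9 + 2.7 = 10.
Posterior ∝ λe^(−8λ) · λ^4e^(−10λ) = λ^5e^(−18λ), i.e. Gamma(6, 18).
Mode = (a−1)/b = 5/18 ≈ 0.2778.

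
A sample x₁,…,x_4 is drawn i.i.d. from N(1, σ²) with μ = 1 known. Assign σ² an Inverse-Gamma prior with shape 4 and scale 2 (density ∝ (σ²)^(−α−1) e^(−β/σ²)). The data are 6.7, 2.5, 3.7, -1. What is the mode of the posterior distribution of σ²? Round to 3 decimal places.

Sum of squared deviations about the known mean: SS = (6.7−1)² + (2.5−1)² + (3.7−1)² + (-1−1)² = 46.03.
The Normal likelihood contributes (σ²)^(−n/2) exp(−SS/(2σ²)), so the posterior is Inverse-Gamma(α + n/2, β + SS/2) = Inverse-Gamma(6, 25.015).
The mode of Inverse-Gamma(a, b) is b/(a+1) = 25.015/7 ≈ 3.574.

σ̂²_MAP = 3.574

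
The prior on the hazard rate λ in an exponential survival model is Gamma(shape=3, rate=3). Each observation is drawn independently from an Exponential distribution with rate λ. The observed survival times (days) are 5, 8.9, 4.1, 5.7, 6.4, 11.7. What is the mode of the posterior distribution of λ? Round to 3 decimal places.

λ̂_MAP = 0.179

The Exponential(rate=λ) likelihood is ∝ λ^n e^(−λΣtᵢ). Here n = 6 and Σtᵢ = 5 + 8.9 + 4.1 + 5.7 + 6.4 + 11.7 = 41.8.
Posterior ∝ λ^2e^(−3λ) · λ^6e^(−41.8λ) = λ^8e^(−44.8λ), i.e. Gamma(9, 44.8).
Mode = (a−1)/b = 8/44.8 ≈ 0.179.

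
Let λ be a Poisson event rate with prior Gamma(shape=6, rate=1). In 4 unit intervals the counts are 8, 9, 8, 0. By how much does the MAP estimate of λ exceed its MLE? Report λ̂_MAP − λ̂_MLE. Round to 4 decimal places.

Σxᵢ = 25. Posterior is Gamma(31, 5); MAP = (31−1)/5 = 30/5 ≈ 6.00000.
MLE = x̄ = 25/4 ≈ 6.25000.
Difference = 30/5 − 25/4 = -1/4 ≈ -0.2500.

MAP − MLE = -0.2500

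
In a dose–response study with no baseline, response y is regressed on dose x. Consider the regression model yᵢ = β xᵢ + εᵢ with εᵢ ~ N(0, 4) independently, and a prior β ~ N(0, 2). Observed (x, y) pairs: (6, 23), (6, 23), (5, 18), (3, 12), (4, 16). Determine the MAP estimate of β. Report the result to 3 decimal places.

β̂_MAP = 3.758

log p(β | y) = −Σ(yᵢ − βxᵢ)²/(2·4) − β²/(2·2) + const.
Setting the derivative to zero: Σxᵢ(yᵢ − βxᵢ)/4 − β/2 = 0, so β = Σxᵢyᵢ / (Σxᵢ² + σ²/τ²).
Σxᵢyᵢ = 6·23 + 6·23 + 5·18 + 3·12 + 4·16 = 466; Σxᵢ² = 122; σ²/τ² = 2.
β̂_MAP = 466 / (122 + 2) = 466/124 ≈ 3.758.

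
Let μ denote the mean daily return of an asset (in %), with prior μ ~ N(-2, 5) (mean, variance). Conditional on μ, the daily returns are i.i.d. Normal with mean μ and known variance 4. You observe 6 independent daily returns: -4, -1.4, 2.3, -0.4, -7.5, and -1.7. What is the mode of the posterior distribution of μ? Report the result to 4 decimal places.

n = 6; x̄ = ((-4) + (-1.4) + 2.3 + (-0.4) + (-7.5) + (-1.7))/6 = -12.7/6 = -127/60 ≈ -2.1167.
For a Normal prior and Normal likelihood with known variance, the posterior is Normal; its mode equals its mean, the precision-weighted average.
Prior precision 1/σ₀² = 1/5 = 0.2; data precision n/σ² = 6/4 = 1.5.
μ̂ = (0.2·(-2) + 1.5·(-127/60)) / (0.2 + 1.5) = (-3.575)/1.7 = -143/68 ≈ -2.1029.

μ̂_MAP = -2.1029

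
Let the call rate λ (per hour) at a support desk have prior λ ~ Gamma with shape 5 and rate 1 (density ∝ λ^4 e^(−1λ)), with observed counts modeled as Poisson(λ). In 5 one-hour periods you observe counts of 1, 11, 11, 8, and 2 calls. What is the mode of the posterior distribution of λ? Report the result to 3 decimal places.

Σxᵢ = 1+11+11+8+2 = 33, with n = 5.
Posterior ∝ λ^4e^(−1λ) · λ^33e^(−5λ) = λ^37e^(−6λ), i.e. Gamma(shape=38, rate=6).
The mode of a Gamma(a, b) with a ≥ 1 (shape–rate) is (a−1)/b = 37/6 ≈ 6.167.

λ̂_MAP = 6.167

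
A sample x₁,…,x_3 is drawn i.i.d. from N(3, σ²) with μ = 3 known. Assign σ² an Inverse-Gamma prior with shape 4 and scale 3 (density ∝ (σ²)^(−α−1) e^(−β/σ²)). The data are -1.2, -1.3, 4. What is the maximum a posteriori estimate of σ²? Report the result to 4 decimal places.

σ̂²_MAP = 3.3177

Sum of squared deviations about the known mean: SS = (-1.2−3)² + (-1.3−3)² + (4−3)² = 37.13.
The Normal likelihood contributes (σ²)^(−n/2) exp(−SS/(2σ²)), so the posterior is Inverse-Gamma(α + n/2, β + SS/2) = Inverse-Gamma(5.5, 21.565).
The mode of Inverse-Gamma(a, b) is b/(a+1) = 21.565/6.5 ≈ 3.3177.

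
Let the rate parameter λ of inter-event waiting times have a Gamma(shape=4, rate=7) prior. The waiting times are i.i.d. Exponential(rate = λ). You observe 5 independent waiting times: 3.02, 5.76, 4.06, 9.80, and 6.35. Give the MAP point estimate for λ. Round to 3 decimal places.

λ̂_MAP = 0.222

The Exponential(rate=λ) likelihood is ∝ λ^n e^(−λΣtᵢ). Here n = 5 and Σtᵢ = 3.02 + 5.76 + 4.06 + 9.80 + 6.35 = 28.99.
Posterior ∝ λ^3e^(−7λ) · λ^5e^(−28.99λ) = λ^8e^(−35.99λ), i.e. Gamma(9, 35.99).
Mode = (a−1)/b = 8/35.99 ≈ 0.222.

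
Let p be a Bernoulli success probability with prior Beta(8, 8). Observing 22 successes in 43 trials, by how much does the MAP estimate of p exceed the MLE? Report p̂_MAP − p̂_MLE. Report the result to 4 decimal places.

MAP − MLE = -0.0029

Posterior is Beta(30, 29); MAP = (30−1)/(59−2) = 29/57 ≈ 0.50877.
MLE ignores the prior: p̂_MLE = k/n = 22/43 ≈ 0.51163.
Difference = 29/57 − 22/43 = -7/2451 ≈ -0.0029.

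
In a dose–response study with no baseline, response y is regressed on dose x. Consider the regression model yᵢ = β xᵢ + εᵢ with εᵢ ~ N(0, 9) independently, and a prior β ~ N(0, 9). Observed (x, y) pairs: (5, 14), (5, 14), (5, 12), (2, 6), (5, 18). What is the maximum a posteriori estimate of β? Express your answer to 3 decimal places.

log p(β | y) = −Σ(yᵢ − βxᵢ)²/(2·9) − β²/(2·9) + const.
Setting the derivative to zero: Σxᵢ(yᵢ − βxᵢ)/9 − β/9 = 0, so β = Σxᵢyᵢ / (Σxᵢ² + σ²/τ²).
Σxᵢyᵢ = 5·14 + 5·14 + 5·12 + 2·6 + 5·18 = 302; Σxᵢ² = 104; σ²/τ² = 1.
β̂_MAP = 302 / (104 + 1) = 302/105 ≈ 2.876.

β̂_MAP = 2.876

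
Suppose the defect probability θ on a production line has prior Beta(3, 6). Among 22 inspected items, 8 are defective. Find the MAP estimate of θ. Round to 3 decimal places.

θ̂_MAP = 0.345

Prior: Beta(3, 6).
Data: 8 successes in 22 trials. The binomial likelihood contributes θ^8(1−θ)^14, so the posterior is Beta(3+8, 6+14) = Beta(11, 20).
For Beta(a, b) with a, b > 1 the mode is (a−1)/(a+b−2) = 10/29 ≈ 0.345.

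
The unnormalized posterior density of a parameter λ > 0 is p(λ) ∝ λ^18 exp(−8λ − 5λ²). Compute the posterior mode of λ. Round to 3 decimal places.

ℓ'(λ) = 18/λ − 8 − 10λ. Setting this to zero and multiplying by λ: 10λ² + 8λ − 18 = 0.
λ = (−8 + √(8² + 4·10·18)) / (2·10) = (−8 + √784) / 20 = (−8 + 28)/20 = 1.
ℓ''(λ) = −18/λ² − 10 < 0, confirming a maximum.

λ̂_MAP = 1.000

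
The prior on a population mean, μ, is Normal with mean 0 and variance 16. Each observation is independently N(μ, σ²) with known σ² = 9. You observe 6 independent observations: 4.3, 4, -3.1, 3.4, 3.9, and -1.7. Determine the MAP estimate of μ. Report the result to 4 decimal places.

n = 6; x̄ = (4.3 + 4 + (-3.1) + 3.4 + 3.9 + (-1.7))/6 = 10.8/6 = 1.8.
For a Normal prior and Normal likelihood with known variance, the posterior is Normal; its mode equals its mean, the precision-weighted average.
Prior precision 1/σ₀² = 1/16 = 0.0625; data precision n/σ² = 6/9 = 2/3.
μ̂ = (0.0625·0 + (2/3)·1.8) / (0.0625 + 2/3) = 1.2/(35/48) = 288/175 ≈ 1.6457.

μ̂_MAP = 1.6457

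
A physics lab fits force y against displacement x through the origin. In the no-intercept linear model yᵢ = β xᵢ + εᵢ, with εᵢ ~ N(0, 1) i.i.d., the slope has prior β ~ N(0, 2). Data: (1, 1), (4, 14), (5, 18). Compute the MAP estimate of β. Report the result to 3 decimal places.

β̂_MAP = 3.459

log p(β | y) = −Σ(yᵢ − βxᵢ)²/(2·1) − β²/(2·2) + const.
Setting the derivative to zero: Σxᵢ(yᵢ − βxᵢ)/1 − β/2 = 0, so β = Σxᵢyᵢ / (Σxᵢ² + σ²/τ²).
Σxᵢyᵢ = 1·1 + 4·14 + 5·18 = 147; Σxᵢ² = 42; σ²/τ² = 0.5.
β̂_MAP = 147 / (42 + 0.5) = 147/42.5 ≈ 3.459.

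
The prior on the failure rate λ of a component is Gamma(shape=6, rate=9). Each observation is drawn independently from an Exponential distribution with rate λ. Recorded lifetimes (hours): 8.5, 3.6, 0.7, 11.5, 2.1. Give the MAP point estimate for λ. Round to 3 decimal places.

λ̂_MAP = 0.282

The Exponential(rate=λ) likelihood is ∝ λ^n e^(−λΣtᵢ). Here n = 5 and Σtᵢ = 8.5 + 3.6 + 0.7 + 11.5 + 2.1 = 26.4.
Posterior ∝ λ^5e^(−9λ) · λ^5e^(−26.4λ) = λ^10e^(−35.4λ), i.e. Gamma(11, 35.4).
Mode = (a−1)/b = 10/35.4 ≈ 0.282.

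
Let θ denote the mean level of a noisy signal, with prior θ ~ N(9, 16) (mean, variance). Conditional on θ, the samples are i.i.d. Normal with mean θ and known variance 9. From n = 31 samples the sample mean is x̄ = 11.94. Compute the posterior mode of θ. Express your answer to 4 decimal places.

θ̂_MAP = 11.8876

n = 31, x̄ = 11.94.
For a Normal prior and Normal likelihood with known variance, the posterior is Normal; its mode equals its mean, the precision-weighted average.
Prior precision 1/σ₀² = 1/16 = 0.0625; data precision n/σ² = 31/9.
θ̂ = (0.0625·9 + (31/9)·11.94) / (0.0625 + 31/9) = (50027/1200)/(505/144) = 150081/12625 ≈ 11.8876.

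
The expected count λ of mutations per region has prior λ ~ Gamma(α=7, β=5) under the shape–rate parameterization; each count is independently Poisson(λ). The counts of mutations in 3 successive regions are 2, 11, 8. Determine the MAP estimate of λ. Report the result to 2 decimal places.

Σxᵢ = 2+11+8 = 21, with n = 3.
Posterior ∝ λ^6e^(−5λ) · λ^21e^(−3λ) = λ^27e^(−8λ), i.e. Gamma(shape=28, rate=8).
The mode of a Gamma(a, b) with a ≥ 1 (shape–rate) is (a−1)/b = 27/8 ≈ 3.38.

λ̂_MAP = 3.38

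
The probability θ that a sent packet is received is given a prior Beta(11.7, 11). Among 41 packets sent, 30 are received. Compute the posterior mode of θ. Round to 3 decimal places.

Prior: Beta(11.7, 11).
Data: 30 successes in 41 trials. The binomial likelihood contributes θ^30(1−θ)^11, so the posterior is Beta(11.7+30, 11+11) = Beta(41.7, 22).
For Beta(a, b) with a, b > 1 the mode is (a−1)/(a+b−2) = 40.7/61.7 ≈ 0.660.

θ̂_MAP = 0.660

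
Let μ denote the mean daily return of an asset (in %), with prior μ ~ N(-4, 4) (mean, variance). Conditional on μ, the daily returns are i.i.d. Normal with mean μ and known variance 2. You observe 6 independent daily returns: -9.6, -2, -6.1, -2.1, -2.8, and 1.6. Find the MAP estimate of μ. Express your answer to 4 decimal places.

μ̂_MAP = -3.5385

n = 6; x̄ = ((-9.6) + (-2) + (-6.1) + (-2.1) + (-2.8) + 1.6)/6 = -21/6 = -3.5.
For a Normal prior and Normal likelihood with known variance, the posterior is Normal; its mode equals its mean, the precision-weighted average.
Prior precision 1/σ₀² = 1/4 = 0.25; data precision n/σ² = 6/2 = 3.
μ̂ = (0.25·(-4) + 3·(-3.5)) / (0.25 + 3) = (-11.5)/3.25 = -46/13 ≈ -3.5385.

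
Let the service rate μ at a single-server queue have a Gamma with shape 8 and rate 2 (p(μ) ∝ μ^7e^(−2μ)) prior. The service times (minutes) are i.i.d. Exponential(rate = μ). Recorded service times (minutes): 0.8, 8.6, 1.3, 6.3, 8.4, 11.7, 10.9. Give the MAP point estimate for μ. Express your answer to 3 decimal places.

The Exponential(rate=μ) likelihood is ∝ μ^n e^(−μΣtᵢ). Here n = 7 and Σtᵢ = 0.8 + 8.6 + 1.3 + 6.3 + 8.4 + 11.7 + 10.9 = 48.
Posterior ∝ μ^7e^(−2μ) · μ^7e^(−48μ) = μ^14e^(−50μ), i.e. Gamma(15, 50).
Mode = (a−1)/b = 14/50 ≈ 0.280.

μ̂_MAP = 0.280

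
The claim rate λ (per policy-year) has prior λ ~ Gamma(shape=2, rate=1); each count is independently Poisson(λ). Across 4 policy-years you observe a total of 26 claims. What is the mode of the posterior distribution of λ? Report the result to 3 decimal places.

Σxᵢ = 26, n = 4.
Posterior ∝ λe^(−1λ) · λ^26e^(−4λ) = λ^27e^(−5λ), i.e. Gamma(shape=28, rate=5).
The mode of a Gamma(a, b) with a ≥ 1 (shape–rate) is (a−1)/b = 27/5 ≈ 5.400.

λ̂_MAP = 5.400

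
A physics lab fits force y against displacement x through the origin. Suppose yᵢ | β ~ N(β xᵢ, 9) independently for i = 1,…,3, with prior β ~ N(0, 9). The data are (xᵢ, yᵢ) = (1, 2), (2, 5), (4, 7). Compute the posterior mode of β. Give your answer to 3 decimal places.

β̂_MAP = 1.818

log p(β | y) = −Σ(yᵢ − βxᵢ)²/(2·9) − β²/(2·9) + const.
Setting the derivative to zero: Σxᵢ(yᵢ − βxᵢ)/9 − β/9 = 0, so β = Σxᵢyᵢ / (Σxᵢ² + σ²/τ²).
Σxᵢyᵢ = 1·2 + 2·5 + 4·7 = 40; Σxᵢ² = 21; σ²/τ² = 1.
β̂_MAP = 40 / (21 + 1) = 40/22 ≈ 1.818.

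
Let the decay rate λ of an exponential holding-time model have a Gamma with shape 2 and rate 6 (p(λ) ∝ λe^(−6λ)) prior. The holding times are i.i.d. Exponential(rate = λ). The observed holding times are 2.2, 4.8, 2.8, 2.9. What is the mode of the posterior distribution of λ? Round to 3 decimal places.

The Exponential(rate=λ) likelihood is ∝ λ^n e^(−λΣtᵢ). Here n = 4 and Σtᵢ = 2.2 + 4.8 + 2.8 + 2.9 = 12.7.
Posterior ∝ λe^(−6λ) · λ^4e^(−12.7λ) = λ^5e^(−18.7λ), i.e. Gamma(6, 18.7).
Mode = (a−1)/b = 5/18.7 ≈ 0.267.

λ̂_MAP = 0.267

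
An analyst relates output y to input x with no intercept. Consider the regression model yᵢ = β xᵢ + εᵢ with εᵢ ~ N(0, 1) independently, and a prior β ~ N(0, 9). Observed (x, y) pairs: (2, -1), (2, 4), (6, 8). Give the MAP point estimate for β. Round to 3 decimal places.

log p(β | y) = −Σ(yᵢ − βxᵢ)²/(2·1) − β²/(2·9) + const.
Setting the derivative to zero: Σxᵢ(yᵢ − βxᵢ)/1 − β/9 = 0, so β = Σxᵢyᵢ / (Σxᵢ² + σ²/τ²).
Σxᵢyᵢ = 2·(-1) + 2·4 + 6·8 = 54; Σxᵢ² = 44; σ²/τ² = 1/9.
β̂_MAP = 54 / (44 + 1/9) = 54/(397/9) = 486/397 ≈ 1.224.

β̂_MAP = 1.224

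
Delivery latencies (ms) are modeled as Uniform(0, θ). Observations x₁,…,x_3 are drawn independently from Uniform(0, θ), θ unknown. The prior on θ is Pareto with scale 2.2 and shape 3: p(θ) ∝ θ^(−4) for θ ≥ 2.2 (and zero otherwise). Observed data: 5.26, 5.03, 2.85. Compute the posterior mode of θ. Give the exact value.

θ̂_MAP = 5.26

The Uniform(0, θ) likelihood is θ^(−n) for θ ≥ max(xᵢ), zero otherwise. Here max(xᵢ) = 5.26.
Posterior ∝ θ^(−4) · θ^(−3) = θ^(−7) on θ ≥ max(2.2, 5.26) = 5.26.
This density is strictly decreasing in θ, so the posterior mode lies at the lower boundary of the support.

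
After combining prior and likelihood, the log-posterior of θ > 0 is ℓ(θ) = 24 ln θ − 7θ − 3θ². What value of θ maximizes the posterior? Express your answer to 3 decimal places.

ℓ'(θ) = 24/θ − 7 − 6θ. Setting this to zero and multiplying by θ: 6θ² + 7θ − 24 = 0.
θ = (−7 + √(7² + 4·6·24)) / (2·6) = (−7 + √625) / 12 = (−7 + 25)/12 = 3/2.
ℓ''(θ) = −24/θ² − 6 < 0, confirming a maximum.

θ̂_MAP = 1.500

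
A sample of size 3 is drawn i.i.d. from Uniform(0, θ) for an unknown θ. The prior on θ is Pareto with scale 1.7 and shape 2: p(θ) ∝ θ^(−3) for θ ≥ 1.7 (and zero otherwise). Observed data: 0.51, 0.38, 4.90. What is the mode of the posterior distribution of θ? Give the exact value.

The Uniform(0, θ) likelihood is θ^(−n) for θ ≥ max(xᵢ), zero otherwise. Here max(xᵢ) = 4.90.
Posterior ∝ θ^(−3) · θ^(−3) = θ^(−6) on θ ≥ max(1.7, 4.90) = 4.90.
This density is strictly decreasing in θ, so the posterior mode lies at the lower boundary of the support.

θ̂_MAP = 4.90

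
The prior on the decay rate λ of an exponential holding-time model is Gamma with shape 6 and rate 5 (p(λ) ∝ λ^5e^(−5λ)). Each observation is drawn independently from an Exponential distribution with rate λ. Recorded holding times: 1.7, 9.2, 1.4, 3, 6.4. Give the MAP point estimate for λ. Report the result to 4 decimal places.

The Exponential(rate=λ) likelihood is ∝ λ^n e^(−λΣtᵢ). Here n = 5 and Σtᵢ = 1.7 + 9.2 + 1.4 + 3 + 6.4 = 21.7.
Posterior ∝ λ^5e^(−5λ) · λ^5e^(−21.7λ) = λ^10e^(−26.7λ), i.e. Gamma(11, 26.7).
Mode = (a−1)/b = 10/26.7 ≈ 0.3745.

λ̂_MAP = 0.3745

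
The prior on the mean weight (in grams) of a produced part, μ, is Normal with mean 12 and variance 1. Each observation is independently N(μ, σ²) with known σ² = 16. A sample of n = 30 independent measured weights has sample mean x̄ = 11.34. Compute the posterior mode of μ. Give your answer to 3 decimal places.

μ̂_MAP = 11.570

n = 30, x̄ = 11.34.
For a Normal prior and Normal likelihood with known variance, the posterior is Normal; its mode equals its mean, the precision-weighted average.
Prior precision 1/σ₀² = 1/1 = 1; data precision n/σ² = 30/16 = 1.875.
μ̂ = (1·12 + 1.875·11.34) / (1 + 1.875) = 33.2625/2.875 = 2661/230 ≈ 11.570.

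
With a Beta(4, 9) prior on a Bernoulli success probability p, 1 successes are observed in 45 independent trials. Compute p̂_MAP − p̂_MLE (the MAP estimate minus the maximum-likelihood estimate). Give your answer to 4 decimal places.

Posterior is Beta(5, 53); MAP = (5−1)/(58−2) = 4/56 ≈ 0.07143.
MLE ignores the prior: p̂_MLE = k/n = 1/45 ≈ 0.02222.
Difference = 4/56 − 1/45 = 31/630 ≈ 0.0492.

MAP − MLE = 0.0492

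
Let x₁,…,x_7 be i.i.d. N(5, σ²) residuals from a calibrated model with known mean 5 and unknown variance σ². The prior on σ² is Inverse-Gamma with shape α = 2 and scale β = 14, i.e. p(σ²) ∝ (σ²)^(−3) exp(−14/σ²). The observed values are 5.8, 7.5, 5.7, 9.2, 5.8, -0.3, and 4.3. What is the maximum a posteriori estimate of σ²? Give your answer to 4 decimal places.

σ̂²_MAP = 6.3262

Sum of squared deviations about the known mean: SS = (5.8−5)² + (7.5−5)² + (5.7−5)² + (9.2−5)² + (5.8−5)² + (-0.3−5)² + (4.3−5)² = 54.24.
The Normal likelihood contributes (σ²)^(−n/2) exp(−SS/(2σ²)), so the posterior is Inverse-Gamma(α + n/2, β + SS/2) = Inverse-Gamma(5.5, 41.12).
The mode of Inverse-Gamma(a, b) is b/(a+1) = 41.12/6.5 ≈ 6.3262.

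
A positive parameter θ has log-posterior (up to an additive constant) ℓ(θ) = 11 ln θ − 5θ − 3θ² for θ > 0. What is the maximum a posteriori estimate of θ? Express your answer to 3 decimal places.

θ̂_MAP = 1.000

ℓ'(θ) = 11/θ − 5 − 6θ. Setting this to zero and multiplying by θ: 6θ² + 5θ − 11 = 0.
θ = (−5 + √(5² + 4·6·11)) / (2·6) = (−5 + √289) / 12 = (−5 + 17)/12 = 1.
ℓ''(θ) = −11/θ² − 6 < 0, confirming a maximum.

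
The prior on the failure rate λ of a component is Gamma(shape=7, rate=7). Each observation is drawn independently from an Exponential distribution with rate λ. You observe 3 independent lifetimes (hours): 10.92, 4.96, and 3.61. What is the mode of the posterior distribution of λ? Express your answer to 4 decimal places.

The Exponential(rate=λ) likelihood is ∝ λ^n e^(−λΣtᵢ). Here n = 3 and Σtᵢ = 10.92 + 4.96 + 3.61 = 19.49.
Posterior ∝ λ^6e^(−7λ) · λ^3e^(−19.49λ) = λ^9e^(−26.49λ), i.e. Gamma(10, 26.49).
Mode = (a−1)/b = 9/26.49 ≈ 0.3398.

λ̂_MAP = 0.3398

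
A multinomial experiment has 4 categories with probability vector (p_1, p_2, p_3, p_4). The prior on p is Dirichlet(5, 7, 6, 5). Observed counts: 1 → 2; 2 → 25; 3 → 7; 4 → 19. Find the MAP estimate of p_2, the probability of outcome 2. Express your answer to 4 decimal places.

The posterior is Dirichlet(αᵢ + nᵢ) = Dirichlet(7, 32, 13, 24).
For a Dirichlet(a₁,…,a_K) with all aᵢ > 1, the mode has j-th component (aⱼ − 1)/(Σaᵢ − K).
Here Σaᵢ = 76 and K = 4, so p_2 = (32 − 1)/(76 − 4) = 31/72 ≈ 0.4306.

MAP estimate: 0.4306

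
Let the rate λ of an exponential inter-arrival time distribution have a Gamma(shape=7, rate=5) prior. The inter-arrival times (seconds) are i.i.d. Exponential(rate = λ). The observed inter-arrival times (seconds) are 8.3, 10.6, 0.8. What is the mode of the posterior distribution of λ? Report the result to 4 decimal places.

λ̂_MAP = 0.3644

The Exponential(rate=λ) likelihood is ∝ λ^n e^(−λΣtᵢ). Here n = 3 and Σtᵢ = 8.3 + 10.6 + 0.8 = 19.7.
Posterior ∝ λ^6e^(−5λ) · λ^3e^(−19.7λ) = λ^9e^(−24.7λ), i.e. Gamma(10, 24.7).
Mode = (a−1)/b = 9/24.7 ≈ 0.3644.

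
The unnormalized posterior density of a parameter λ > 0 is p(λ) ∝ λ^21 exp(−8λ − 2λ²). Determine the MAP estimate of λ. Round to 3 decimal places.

λ̂_MAP = 1.500

ℓ'(λ) = 21/λ − 8 − 4λ. Setting this to zero and multiplying by λ: 4λ² + 8λ − 21 = 0.
λ = (−8 + √(8² + 4·4·21)) / (2·4) = (−8 + √400) / 8 = (−8 + 20)/8 = 3/2.
ℓ''(λ) = −21/λ² − 4 < 0, confirming a maximum.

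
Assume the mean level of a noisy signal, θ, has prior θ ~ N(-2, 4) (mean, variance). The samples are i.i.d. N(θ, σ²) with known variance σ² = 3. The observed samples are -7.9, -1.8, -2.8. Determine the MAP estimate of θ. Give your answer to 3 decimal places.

n = 3; x̄ = ((-7.9) + (-1.8) + (-2.8))/3 = -12.5/3 = -25/6 ≈ -4.1667.
For a Normal prior and Normal likelihood with known variance, the posterior is Normal; its mode equals its mean, the precision-weighted average.
Prior precision 1/σ₀² = 1/4 = 0.25; data precision n/σ² = 3/3 = 1.
θ̂ = (0.25·(-2) + 1·(-25/6)) / (0.25 + 1) = (-14/3)/1.25 = -56/15 ≈ -3.733.

θ̂_MAP = -3.733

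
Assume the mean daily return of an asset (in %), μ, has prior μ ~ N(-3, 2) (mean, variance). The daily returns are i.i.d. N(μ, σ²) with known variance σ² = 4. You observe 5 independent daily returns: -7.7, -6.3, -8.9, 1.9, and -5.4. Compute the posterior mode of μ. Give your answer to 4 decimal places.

μ̂_MAP = -4.6286

n = 5; x̄ = ((-7.7) + (-6.3) + (-8.9) + 1.9 + (-5.4))/5 = -26.4/5 = -5.28.
For a Normal prior and Normal likelihood with known variance, the posterior is Normal; its mode equals its mean, the precision-weighted average.
Prior precision 1/σ₀² = 1/2 = 0.5; data precision n/σ² = 5/4 = 1.25.
μ̂ = (0.5·(-3) + 1.25·(-5.28)) / (0.5 + 1.25) = (-8.1)/1.75 = -162/35 ≈ -4.6286.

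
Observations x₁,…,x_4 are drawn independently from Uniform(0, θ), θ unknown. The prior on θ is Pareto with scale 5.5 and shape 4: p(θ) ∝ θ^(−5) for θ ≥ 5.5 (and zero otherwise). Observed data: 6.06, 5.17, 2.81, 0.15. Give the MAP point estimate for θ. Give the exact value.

θ̂_MAP = 6.06

The Uniform(0, θ) likelihood is θ^(−n) for θ ≥ max(xᵢ), zero otherwise. Here max(xᵢ) = 6.06.
Posterior ∝ θ^(−5) · θ^(−4) = θ^(−9) on θ ≥ max(5.5, 6.06) = 6.06.
This density is strictly decreasing in θ, so the posterior mode lies at the lower boundary of the support.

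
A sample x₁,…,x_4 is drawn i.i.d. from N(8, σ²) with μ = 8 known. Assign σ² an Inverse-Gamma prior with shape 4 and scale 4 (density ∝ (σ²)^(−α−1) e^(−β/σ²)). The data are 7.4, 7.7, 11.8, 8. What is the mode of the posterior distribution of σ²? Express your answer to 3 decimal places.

Sum of squared deviations about the known mean: SS = (7.4−8)² + (7.7−8)² + (11.8−8)² + (8−8)² = 14.89.
The Normal likelihood contributes (σ²)^(−n/2) exp(−SS/(2σ²)), so the posterior is Inverse-Gamma(α + n/2, β + SS/2) = Inverse-Gamma(6, 11.445).
The mode of Inverse-Gamma(a, b) is b/(a+1) = 11.445/7 ≈ 1.635.

σ̂²_MAP = 1.635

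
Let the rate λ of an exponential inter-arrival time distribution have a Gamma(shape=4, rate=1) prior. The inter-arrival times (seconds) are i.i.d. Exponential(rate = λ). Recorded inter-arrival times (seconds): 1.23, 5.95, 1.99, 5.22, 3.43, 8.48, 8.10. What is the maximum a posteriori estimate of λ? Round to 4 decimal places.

The Exponential(rate=λ) likelihood is ∝ λ^n e^(−λΣtᵢ). Here n = 7 and Σtᵢ = 1.23 + 5.95 + 1.99 + 5.22 + 3.43 + 8.48 + 8.10 = 34.40.
Posterior ∝ λ^3e^(−1λ) · λ^7e^(−34.40λ) = λ^10e^(−35.40λ), i.e. Gamma(11, 35.40).
Mode = (a−1)/b = 10/35.40 ≈ 0.2825.

λ̂_MAP = 0.2825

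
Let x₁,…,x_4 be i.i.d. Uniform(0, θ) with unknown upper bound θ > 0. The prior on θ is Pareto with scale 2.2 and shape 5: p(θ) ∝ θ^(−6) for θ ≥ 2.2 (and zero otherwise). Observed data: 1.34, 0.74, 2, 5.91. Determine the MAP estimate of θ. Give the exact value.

The Uniform(0, θ) likelihood is θ^(−n) for θ ≥ max(xᵢ), zero otherwise. Here max(xᵢ) = 5.91.
Posterior ∝ θ^(−6) · θ^(−4) = θ^(−10) on θ ≥ max(2.2, 5.91) = 5.91.
This density is strictly decreasing in θ, so the posterior mode lies at the lower boundary of the support.

θ̂_MAP = 5.91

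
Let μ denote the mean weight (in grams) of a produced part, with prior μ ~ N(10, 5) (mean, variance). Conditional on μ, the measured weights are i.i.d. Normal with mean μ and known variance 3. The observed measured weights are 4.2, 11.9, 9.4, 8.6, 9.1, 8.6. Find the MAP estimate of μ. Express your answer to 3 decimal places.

n = 6; x̄ = (4.2 + 11.9 + 9.4 + 8.6 + 9.1 + 8.6)/6 = 51.8/6 = 259/30 ≈ 8.6333.
For a Normal prior and Normal likelihood with known variance, the posterior is Normal; its mode equals its mean, the precision-weighted average.
Prior precision 1/σ₀² = 1/5 = 0.2; data precision n/σ² = 6/3 = 2.
μ̂ = (0.2·10 + 2·(259/30)) / (0.2 + 2) = (289/15)/2.2 = 289/33 ≈ 8.758.

μ̂_MAP = 8.758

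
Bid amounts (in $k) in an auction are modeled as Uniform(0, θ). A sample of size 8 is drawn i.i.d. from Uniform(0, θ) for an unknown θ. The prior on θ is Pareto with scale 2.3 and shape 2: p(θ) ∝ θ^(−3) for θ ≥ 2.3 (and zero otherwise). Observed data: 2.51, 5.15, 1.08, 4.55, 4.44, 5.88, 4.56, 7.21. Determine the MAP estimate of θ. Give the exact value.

The Uniform(0, θ) likelihood is θ^(−n) for θ ≥ max(xᵢ), zero otherwise. Here max(xᵢ) = 7.21.
Posterior ∝ θ^(−3) · θ^(−8) = θ^(−11) on θ ≥ max(2.3, 7.21) = 7.21.
This density is strictly decreasing in θ, so the posterior mode lies at the lower boundary of the support.

θ̂_MAP = 7.21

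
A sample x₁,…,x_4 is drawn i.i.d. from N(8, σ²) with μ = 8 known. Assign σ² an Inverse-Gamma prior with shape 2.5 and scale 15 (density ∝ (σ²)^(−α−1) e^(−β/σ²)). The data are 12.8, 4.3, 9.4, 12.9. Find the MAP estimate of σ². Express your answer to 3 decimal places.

σ̂²_MAP = 8.427

Sum of squared deviations about the known mean: SS = (12.8−8)² + (4.3−8)² + (9.4−8)² + (12.9−8)² = 62.7.
The Normal likelihood contributes (σ²)^(−n/2) exp(−SS/(2σ²)), so the posterior is Inverse-Gamma(α + n/2, β + SS/2) = Inverse-Gamma(4.5, 46.35).
The mode of Inverse-Gamma(a, b) is b/(a+1) = 46.35/5.5 ≈ 8.427.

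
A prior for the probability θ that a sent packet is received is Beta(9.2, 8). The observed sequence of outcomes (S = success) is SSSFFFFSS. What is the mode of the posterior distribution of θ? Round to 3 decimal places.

θ̂_MAP = 0.545

Prior: Beta(9.2, 8).
Data: 5 successes in 9 trials (from the sequence). The binomial likelihood contributes θ^5(1−θ)^4, so the posterior is Beta(9.2+5, 8+4) = Beta(14.2, 12).
For Beta(a, b) with a, b > 1 the mode is (a−1)/(a+b−2) = 13.2/24.2 ≈ 0.545.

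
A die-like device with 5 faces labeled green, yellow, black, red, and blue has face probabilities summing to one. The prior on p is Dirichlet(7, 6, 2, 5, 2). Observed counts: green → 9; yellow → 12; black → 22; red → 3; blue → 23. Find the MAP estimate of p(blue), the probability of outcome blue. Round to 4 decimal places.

The posterior is Dirichlet(αᵢ + nᵢ) = Dirichlet(16, 18, 24, 8, 25).
For a Dirichlet(a₁,…,a_K) with all aᵢ > 1, the mode has j-th component (aⱼ − 1)/(Σaᵢ − K).
Here Σaᵢ = 91 and K = 5, so p(blue) = (25 − 1)/(91 − 5) = 24/86 ≈ 0.2791.

MAP estimate of p(blue) = 0.2791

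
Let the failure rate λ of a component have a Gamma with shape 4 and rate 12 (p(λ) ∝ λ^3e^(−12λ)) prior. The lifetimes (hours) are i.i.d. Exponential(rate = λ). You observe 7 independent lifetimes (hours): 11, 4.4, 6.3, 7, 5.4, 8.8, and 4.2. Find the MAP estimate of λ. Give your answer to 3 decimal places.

The Exponential(rate=λ) likelihood is ∝ λ^n e^(−λΣtᵢ). Here n = 7 and Σtᵢ = 11 + 4.4 + 6.3 + 7 + 5.4 + 8.8 + 4.2 = 47.1.
Posterior ∝ λ^3e^(−12λ) · λ^7e^(−47.1λ) = λ^10e^(−59.1λ), i.e. Gamma(11, 59.1).
Mode = (a−1)/b = 10/59.1 ≈ 0.169.

λ̂_MAP = 0.169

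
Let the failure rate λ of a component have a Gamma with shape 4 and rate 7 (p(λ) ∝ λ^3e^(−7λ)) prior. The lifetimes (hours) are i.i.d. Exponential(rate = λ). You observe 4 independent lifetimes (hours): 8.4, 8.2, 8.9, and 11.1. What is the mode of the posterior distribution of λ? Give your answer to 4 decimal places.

λ̂_MAP = 0.1606

The Exponential(rate=λ) likelihood is ∝ λ^n e^(−λΣtᵢ). Here n = 4 and Σtᵢ = 8.4 + 8.2 + 8.9 + 11.1 = 36.6.
Posterior ∝ λ^3e^(−7λ) · λ^4e^(−36.6λ) = λ^7e^(−43.6λ), i.e. Gamma(8, 43.6).
Mode = (a−1)/b = 7/43.6 ≈ 0.1606.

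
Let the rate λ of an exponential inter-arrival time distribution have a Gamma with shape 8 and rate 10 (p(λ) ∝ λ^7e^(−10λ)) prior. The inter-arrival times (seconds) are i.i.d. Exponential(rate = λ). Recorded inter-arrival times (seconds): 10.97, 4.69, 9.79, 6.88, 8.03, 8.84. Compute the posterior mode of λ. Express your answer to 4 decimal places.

The Exponential(rate=λ) likelihood is ∝ λ^n e^(−λΣtᵢ). Here n = 6 and Σtᵢ = 10.97 + 4.69 + 9.79 + 6.88 + 8.03 + 8.84 = 49.20.
Posterior ∝ λ^7e^(−10λ) · λ^6e^(−49.20λ) = λ^13e^(−59.20λ), i.e. Gamma(14, 59.20).
Mode = (a−1)/b = 13/59.20 ≈ 0.2196.

λ̂_MAP = 0.2196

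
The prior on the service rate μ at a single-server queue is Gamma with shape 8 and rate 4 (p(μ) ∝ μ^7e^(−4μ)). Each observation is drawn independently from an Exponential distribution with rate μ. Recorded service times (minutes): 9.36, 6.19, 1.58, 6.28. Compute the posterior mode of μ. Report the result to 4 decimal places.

μ̂_MAP = 0.4013

The Exponential(rate=μ) likelihood is ∝ μ^n e^(−μΣtᵢ). Here n = 4 and Σtᵢ = 9.36 + 6.19 + 1.58 + 6.28 = 23.41.
Posterior ∝ μ^7e^(−4μ) · μ^4e^(−23.41μ) = μ^11e^(−27.41μ), i.e. Gamma(12, 27.41).
Mode = (a−1)/b = 11/27.41 ≈ 0.4013.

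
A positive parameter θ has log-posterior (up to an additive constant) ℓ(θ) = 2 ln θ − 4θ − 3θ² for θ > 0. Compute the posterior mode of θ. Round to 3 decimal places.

ℓ'(θ) = 2/θ − 4 − 6θ. Setting this to zero and multiplying by θ: 6θ² + 4θ − 2 = 0.
θ = (−4 + √(4² + 4·6·2)) / (2·6) = (−4 + √64) / 12 = (−4 + 8)/12 = 1/3.
ℓ''(θ) = −2/θ² − 6 < 0, confirming a maximum.

θ̂_MAP = 0.333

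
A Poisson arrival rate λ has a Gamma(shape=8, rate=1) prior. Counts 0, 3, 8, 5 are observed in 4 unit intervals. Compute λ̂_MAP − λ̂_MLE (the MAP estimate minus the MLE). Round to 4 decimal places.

MAP − MLE = 0.6000

Σxᵢ = 16. Posterior is Gamma(24, 5); MAP = (24−1)/5 = 23/5 ≈ 4.60000.
MLE = x̄ = 16/4 ≈ 4.00000.
Difference = 23/5 − 16/4 = 3/5 ≈ 0.6000.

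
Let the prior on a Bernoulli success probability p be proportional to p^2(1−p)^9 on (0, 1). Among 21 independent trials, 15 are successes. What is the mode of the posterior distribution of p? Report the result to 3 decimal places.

p̂_MAP = 0.531

The prior density ∝ p^2(1−p)^9 is the kernel of Beta(3, 10).
Data: 15 successes in 21 trials. The binomial likelihood contributes p^15(1−p)^6, so the posterior is Beta(3+15, 10+6) = Beta(18, 16).
For Beta(a, b) with a, b > 1 the mode is (a−1)/(a+b−2) = 17/32 ≈ 0.531.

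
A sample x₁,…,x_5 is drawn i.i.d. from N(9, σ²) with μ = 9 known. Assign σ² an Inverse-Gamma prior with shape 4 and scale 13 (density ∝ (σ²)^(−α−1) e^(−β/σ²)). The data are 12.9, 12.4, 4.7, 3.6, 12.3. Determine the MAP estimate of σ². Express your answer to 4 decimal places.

σ̂²_MAP = 7.4207

Sum of squared deviations about the known mean: SS = (12.9−9)² + (12.4−9)² + (4.7−9)² + (3.6−9)² + (12.3−9)² = 85.31.
The Normal likelihood contributes (σ²)^(−n/2) exp(−SS/(2σ²)), so the posterior is Inverse-Gamma(α + n/2, β + SS/2) = Inverse-Gamma(6.5, 55.655).
The mode of Inverse-Gamma(a, b) is b/(a+1) = 55.655/7.5 ≈ 7.4207.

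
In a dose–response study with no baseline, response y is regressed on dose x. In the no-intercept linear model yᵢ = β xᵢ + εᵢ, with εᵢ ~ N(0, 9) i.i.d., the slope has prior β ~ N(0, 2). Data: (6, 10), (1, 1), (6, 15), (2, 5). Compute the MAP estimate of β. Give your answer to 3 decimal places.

β̂_MAP = 1.975

log p(β | y) = −Σ(yᵢ − βxᵢ)²/(2·9) − β²/(2·2) + const.
Setting the derivative to zero: Σxᵢ(yᵢ − βxᵢ)/9 − β/2 = 0, so β = Σxᵢyᵢ / (Σxᵢ² + σ²/τ²).
Σxᵢyᵢ = 6·10 + 1·1 + 6·15 + 2·5 = 161; Σxᵢ² = 77; σ²/τ² = 4.5.
β̂_MAP = 161 / (77 + 4.5) = 161/81.5 ≈ 1.975.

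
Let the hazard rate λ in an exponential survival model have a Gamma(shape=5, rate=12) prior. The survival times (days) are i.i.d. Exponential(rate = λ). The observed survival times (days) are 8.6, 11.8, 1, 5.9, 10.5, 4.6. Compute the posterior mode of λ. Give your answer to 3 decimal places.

The Exponential(rate=λ) likelihood is ∝ λ^n e^(−λΣtᵢ). Here n = 6 and Σtᵢ = 8.6 + 11.8 + 1 + 5.9 + 10.5 + 4.6 = 42.4.
Posterior ∝ λ^4e^(−12λ) · λ^6e^(−42.4λ) = λ^10e^(−54.4λ), i.e. Gamma(11, 54.4).
Mode = (a−1)/b = 10/54.4 ≈ 0.184.

λ̂_MAP = 0.184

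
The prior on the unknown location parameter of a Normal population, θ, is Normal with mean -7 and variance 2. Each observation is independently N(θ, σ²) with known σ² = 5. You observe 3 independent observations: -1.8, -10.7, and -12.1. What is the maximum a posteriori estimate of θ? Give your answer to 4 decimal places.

n = 3; x̄ = ((-1.8) + (-10.7) + (-12.1))/3 = -24.6/3 = -8.2.
For a Normal prior and Normal likelihood with known variance, the posterior is Normal; its mode equals its mean, the precision-weighted average.
Prior precision 1/σ₀² = 1/2 = 0.5; data precision n/σ² = 3/5 = 0.6.
θ̂ = (0.5·(-7) + 0.6·(-8.2)) / (0.5 + 0.6) = (-8.42)/1.1 = -421/55 ≈ -7.6545.

θ̂_MAP = -7.6545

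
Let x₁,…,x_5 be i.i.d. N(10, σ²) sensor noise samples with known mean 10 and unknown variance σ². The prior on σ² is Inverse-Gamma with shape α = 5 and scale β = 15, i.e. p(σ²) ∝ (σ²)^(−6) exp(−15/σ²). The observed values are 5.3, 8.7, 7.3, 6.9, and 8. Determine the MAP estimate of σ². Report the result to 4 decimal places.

σ̂²_MAP = 4.3929

Sum of squared deviations about the known mean: SS = (5.3−10)² + (8.7−10)² + (7.3−10)² + (6.9−10)² + (8−10)² = 44.68.
The Normal likelihood contributes (σ²)^(−n/2) exp(−SS/(2σ²)), so the posterior is Inverse-Gamma(α + n/2, β + SS/2) = Inverse-Gamma(7.5, 37.34).
The mode of Inverse-Gamma(a, b) is b/(a+1) = 37.34/8.5 ≈ 4.3929.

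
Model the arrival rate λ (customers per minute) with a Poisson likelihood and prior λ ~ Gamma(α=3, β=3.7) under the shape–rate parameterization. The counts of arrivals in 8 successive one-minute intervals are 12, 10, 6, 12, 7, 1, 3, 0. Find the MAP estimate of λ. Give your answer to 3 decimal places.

λ̂_MAP = 4.530

Σxᵢ = 12+10+6+12+7+1+3+0 = 51, with n = 8.
Posterior ∝ λ^2e^(−3.7λ) · λ^51e^(−8λ) = λ^53e^(−11.7λ), i.e. Gamma(shape=54, rate=11.7).
The mode of a Gamma(a, b) with a ≥ 1 (shape–rate) is (a−1)/b = 53/11.7 ≈ 4.530.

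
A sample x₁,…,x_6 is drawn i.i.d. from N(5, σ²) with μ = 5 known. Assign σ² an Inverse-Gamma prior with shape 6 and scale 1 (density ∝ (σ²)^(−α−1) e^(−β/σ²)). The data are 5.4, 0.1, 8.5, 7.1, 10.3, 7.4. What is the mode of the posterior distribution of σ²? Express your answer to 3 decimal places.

Sum of squared deviations about the known mean: SS = (5.4−5)² + (0.1−5)² + (8.5−5)² + (7.1−5)² + (10.3−5)² + (7.4−5)² = 74.68.
The Normal likelihood contributes (σ²)^(−n/2) exp(−SS/(2σ²)), so the posterior is Inverse-Gamma(α + n/2, β + SS/2) = Inverse-Gamma(9, 38.34).
The mode of Inverse-Gamma(a, b) is b/(a+1) = 38.34/10 ≈ 3.834.

σ̂²_MAP = 3.834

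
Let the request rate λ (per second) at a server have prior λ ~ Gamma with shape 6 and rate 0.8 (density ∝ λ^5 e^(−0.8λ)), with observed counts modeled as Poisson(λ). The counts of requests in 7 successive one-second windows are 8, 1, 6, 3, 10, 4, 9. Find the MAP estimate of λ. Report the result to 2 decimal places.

Σxᵢ = 8+1+6+3+10+4+9 = 41, with n = 7.
Posterior ∝ λ^5e^(−0.8λ) · λ^41e^(−7λ) = λ^46e^(−7.8λ), i.e. Gamma(shape=47, rate=7.8).
The mode of a Gamma(a, b) with a ≥ 1 (shape–rate) is (a−1)/b = 46/7.8 ≈ 5.90.

λ̂_MAP = 5.90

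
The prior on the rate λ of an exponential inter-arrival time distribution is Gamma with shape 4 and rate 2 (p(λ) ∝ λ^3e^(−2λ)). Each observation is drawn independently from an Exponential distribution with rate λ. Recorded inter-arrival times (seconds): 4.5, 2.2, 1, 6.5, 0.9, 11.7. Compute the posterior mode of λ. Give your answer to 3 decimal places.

The Exponential(rate=λ) likelihood is ∝ λ^n e^(−λΣtᵢ). Here n = 6 and Σtᵢ = 4.5 + 2.2 + 1 + 6.5 + 0.9 + 11.7 = 26.8.
Posterior ∝ λ^3e^(−2λ) · λ^6e^(−26.8λ) = λ^9e^(−28.8λ), i.e. Gamma(10, 28.8).
Mode = (a−1)/b = 9/28.8 ≈ 0.313.

λ̂_MAP = 0.313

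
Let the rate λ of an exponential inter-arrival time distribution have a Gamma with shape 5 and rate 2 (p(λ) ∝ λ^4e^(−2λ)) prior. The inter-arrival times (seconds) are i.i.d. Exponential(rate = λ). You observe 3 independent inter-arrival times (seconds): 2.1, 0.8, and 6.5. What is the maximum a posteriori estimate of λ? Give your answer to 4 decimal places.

λ̂_MAP = 0.6140

The Exponential(rate=λ) likelihood is ∝ λ^n e^(−λΣtᵢ). Here n = 3 and Σtᵢ = 2.1 + 0.8 + 6.5 = 9.4.
Posterior ∝ λ^4e^(−2λ) · λ^3e^(−9.4λ) = λ^7e^(−11.4λ), i.e. Gamma(8, 11.4).
Mode = (a−1)/b = 7/11.4 ≈ 0.6140.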